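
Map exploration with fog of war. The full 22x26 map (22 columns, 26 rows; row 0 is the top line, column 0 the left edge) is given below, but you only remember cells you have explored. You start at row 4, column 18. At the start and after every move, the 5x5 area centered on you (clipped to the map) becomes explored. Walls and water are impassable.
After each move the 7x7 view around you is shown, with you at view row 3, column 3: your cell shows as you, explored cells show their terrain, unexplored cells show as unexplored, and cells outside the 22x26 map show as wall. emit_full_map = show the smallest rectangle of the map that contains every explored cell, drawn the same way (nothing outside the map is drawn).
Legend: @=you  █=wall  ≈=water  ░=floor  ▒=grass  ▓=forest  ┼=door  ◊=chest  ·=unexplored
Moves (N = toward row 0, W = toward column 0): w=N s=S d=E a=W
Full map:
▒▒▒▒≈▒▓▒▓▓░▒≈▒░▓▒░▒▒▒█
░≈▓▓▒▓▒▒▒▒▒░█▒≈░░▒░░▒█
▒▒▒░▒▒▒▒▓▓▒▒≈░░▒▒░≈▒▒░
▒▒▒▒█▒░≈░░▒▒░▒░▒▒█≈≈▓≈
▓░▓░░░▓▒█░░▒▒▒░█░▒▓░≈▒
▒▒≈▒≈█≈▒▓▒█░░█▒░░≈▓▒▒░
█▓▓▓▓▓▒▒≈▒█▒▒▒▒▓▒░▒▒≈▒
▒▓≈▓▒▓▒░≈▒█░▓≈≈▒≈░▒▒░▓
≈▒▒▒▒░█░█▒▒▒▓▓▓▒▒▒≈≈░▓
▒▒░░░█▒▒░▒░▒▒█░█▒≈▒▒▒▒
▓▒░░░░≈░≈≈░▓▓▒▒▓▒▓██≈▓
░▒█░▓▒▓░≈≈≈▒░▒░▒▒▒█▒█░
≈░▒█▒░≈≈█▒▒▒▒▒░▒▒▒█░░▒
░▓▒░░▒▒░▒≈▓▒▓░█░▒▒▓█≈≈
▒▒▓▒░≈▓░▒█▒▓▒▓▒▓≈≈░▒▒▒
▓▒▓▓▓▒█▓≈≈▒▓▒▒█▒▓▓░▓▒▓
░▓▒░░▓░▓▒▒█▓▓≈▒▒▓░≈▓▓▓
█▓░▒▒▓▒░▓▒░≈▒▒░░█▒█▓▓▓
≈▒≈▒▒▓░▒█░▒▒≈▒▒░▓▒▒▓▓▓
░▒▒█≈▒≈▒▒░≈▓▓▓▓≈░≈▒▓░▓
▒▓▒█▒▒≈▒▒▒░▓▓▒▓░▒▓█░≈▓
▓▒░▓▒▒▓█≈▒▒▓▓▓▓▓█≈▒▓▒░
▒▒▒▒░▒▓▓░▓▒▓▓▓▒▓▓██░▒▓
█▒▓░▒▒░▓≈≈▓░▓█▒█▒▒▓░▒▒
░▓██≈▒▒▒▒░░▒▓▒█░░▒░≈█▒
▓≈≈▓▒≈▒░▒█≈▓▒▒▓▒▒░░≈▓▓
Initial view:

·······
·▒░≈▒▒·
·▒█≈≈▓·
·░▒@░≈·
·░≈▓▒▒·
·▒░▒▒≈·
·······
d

······█
▒░≈▒▒░█
▒█≈≈▓≈█
░▒▓@≈▒█
░≈▓▒▒░█
▒░▒▒≈▒█
······█

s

▒░≈▒▒░█
▒█≈≈▓≈█
░▒▓░≈▒█
░≈▓@▒░█
▒░▒▒≈▒█
·░▒▒░▓█
······█

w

······█
▒░≈▒▒░█
▒█≈≈▓≈█
░▒▓@≈▒█
░≈▓▒▒░█
▒░▒▒≈▒█
·░▒▒░▓█

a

·······
·▒░≈▒▒░
·▒█≈≈▓≈
·░▒@░≈▒
·░≈▓▒▒░
·▒░▒▒≈▒
··░▒▒░▓

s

·▒░≈▒▒░
·▒█≈≈▓≈
·░▒▓░≈▒
·░≈@▒▒░
·▒░▒▒≈▒
·≈░▒▒░▓
·······

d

▒░≈▒▒░█
▒█≈≈▓≈█
░▒▓░≈▒█
░≈▓@▒░█
▒░▒▒≈▒█
≈░▒▒░▓█
······█

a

·▒░≈▒▒░
·▒█≈≈▓≈
·░▒▓░≈▒
·░≈@▒▒░
·▒░▒▒≈▒
·≈░▒▒░▓
·······

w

·······
·▒░≈▒▒░
·▒█≈≈▓≈
·░▒@░≈▒
·░≈▓▒▒░
·▒░▒▒≈▒
·≈░▒▒░▓

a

·······
·▒▒░≈▒▒
·▒▒█≈≈▓
·█░@▓░≈
·░░≈▓▒▒
·▓▒░▒▒≈
··≈░▒▒░

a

·······
·░▒▒░≈▒
·░▒▒█≈≈
·░█@▒▓░
·▒░░≈▓▒
·▒▓▒░▒▒
···≈░▒▒

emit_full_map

░▒▒░≈▒▒░
░▒▒█≈≈▓≈
░█@▒▓░≈▒
▒░░≈▓▒▒░
▒▓▒░▒▒≈▒
··≈░▒▒░▓

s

·░▒▒░≈▒
·░▒▒█≈≈
·░█░▒▓░
·▒░@≈▓▒
·▒▓▒░▒▒
·≈▒≈░▒▒
·······

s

·░▒▒█≈≈
·░█░▒▓░
·▒░░≈▓▒
·▒▓@░▒▒
·≈▒≈░▒▒
·▓▒▒▒≈·
·······

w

·░▒▒░≈▒
·░▒▒█≈≈
·░█░▒▓░
·▒░@≈▓▒
·▒▓▒░▒▒
·≈▒≈░▒▒
·▓▒▒▒≈·

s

·░▒▒█≈≈
·░█░▒▓░
·▒░░≈▓▒
·▒▓@░▒▒
·≈▒≈░▒▒
·▓▒▒▒≈·
·······

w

·░▒▒░≈▒
·░▒▒█≈≈
·░█░▒▓░
·▒░@≈▓▒
·▒▓▒░▒▒
·≈▒≈░▒▒
·▓▒▒▒≈·

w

·······
·░▒▒░≈▒
·░▒▒█≈≈
·░█@▒▓░
·▒░░≈▓▒
·▒▓▒░▒▒
·≈▒≈░▒▒

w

·······
·≈░░▒░·
·░▒▒░≈▒
·░▒@█≈≈
·░█░▒▓░
·▒░░≈▓▒
·▒▓▒░▒▒

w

███████
·░▓▒░▒·
·≈░░▒░·
·░▒@░≈▒
·░▒▒█≈≈
·░█░▒▓░
·▒░░≈▓▒

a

███████
·▒░▓▒░▒
·▒≈░░▒░
·░░@▒░≈
·▒░▒▒█≈
·▒░█░▒▓
··▒░░≈▓

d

███████
▒░▓▒░▒·
▒≈░░▒░·
░░▒@░≈▒
▒░▒▒█≈≈
▒░█░▒▓░
·▒░░≈▓▒

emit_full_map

▒░▓▒░▒···
▒≈░░▒░···
░░▒@░≈▒▒░
▒░▒▒█≈≈▓≈
▒░█░▒▓░≈▒
·▒░░≈▓▒▒░
·▒▓▒░▒▒≈▒
·≈▒≈░▒▒░▓
·▓▒▒▒≈···

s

▒░▓▒░▒·
▒≈░░▒░·
░░▒▒░≈▒
▒░▒@█≈≈
▒░█░▒▓░
·▒░░≈▓▒
·▒▓▒░▒▒

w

███████
▒░▓▒░▒·
▒≈░░▒░·
░░▒@░≈▒
▒░▒▒█≈≈
▒░█░▒▓░
·▒░░≈▓▒

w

███████
███████
▒░▓▒░▒·
▒≈░@▒░·
░░▒▒░≈▒
▒░▒▒█≈≈
▒░█░▒▓░

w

███████
███████
███████
▒░▓@░▒·
▒≈░░▒░·
░░▒▒░≈▒
▒░▒▒█≈≈

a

███████
███████
███████
·▒░@▒░▒
·▒≈░░▒░
·░░▒▒░≈
·▒░▒▒█≈

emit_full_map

▒░@▒░▒···
▒≈░░▒░···
░░▒▒░≈▒▒░
▒░▒▒█≈≈▓≈
▒░█░▒▓░≈▒
·▒░░≈▓▒▒░
·▒▓▒░▒▒≈▒
·≈▒≈░▒▒░▓
·▓▒▒▒≈···

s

███████
███████
·▒░▓▒░▒
·▒≈@░▒░
·░░▒▒░≈
·▒░▒▒█≈
·▒░█░▒▓

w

███████
███████
███████
·▒░@▒░▒
·▒≈░░▒░
·░░▒▒░≈
·▒░▒▒█≈

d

███████
███████
███████
▒░▓@░▒·
▒≈░░▒░·
░░▒▒░≈▒
▒░▒▒█≈≈

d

███████
███████
███████
░▓▒@▒▒·
≈░░▒░░·
░▒▒░≈▒▒
░▒▒█≈≈▓

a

███████
███████
███████
▒░▓@░▒▒
▒≈░░▒░░
░░▒▒░≈▒
▒░▒▒█≈≈


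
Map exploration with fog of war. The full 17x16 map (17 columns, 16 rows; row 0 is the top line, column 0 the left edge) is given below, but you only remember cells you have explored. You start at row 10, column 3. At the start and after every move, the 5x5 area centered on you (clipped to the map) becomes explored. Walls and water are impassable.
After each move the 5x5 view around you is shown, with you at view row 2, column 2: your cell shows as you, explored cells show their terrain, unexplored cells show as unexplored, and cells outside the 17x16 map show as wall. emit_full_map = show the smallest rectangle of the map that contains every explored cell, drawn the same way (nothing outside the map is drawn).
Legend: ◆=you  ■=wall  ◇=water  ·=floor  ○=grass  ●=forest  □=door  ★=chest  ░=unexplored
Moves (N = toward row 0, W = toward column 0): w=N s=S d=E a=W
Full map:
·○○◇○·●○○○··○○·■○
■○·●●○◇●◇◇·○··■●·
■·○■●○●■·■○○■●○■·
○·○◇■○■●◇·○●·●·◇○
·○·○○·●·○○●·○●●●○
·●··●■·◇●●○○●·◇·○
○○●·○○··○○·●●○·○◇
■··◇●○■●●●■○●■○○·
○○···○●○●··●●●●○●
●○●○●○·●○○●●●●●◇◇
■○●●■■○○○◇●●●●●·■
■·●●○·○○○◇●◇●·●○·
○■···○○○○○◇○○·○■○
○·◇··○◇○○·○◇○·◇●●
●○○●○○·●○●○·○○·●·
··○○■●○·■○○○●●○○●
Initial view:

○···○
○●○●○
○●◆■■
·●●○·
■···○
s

○●○●○
○●●■■
·●◆○·
■···○
·◇··○

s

○●●■■
·●●○·
■·◆·○
·◇··○
○○●○○

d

●●■■○
●●○·○
··◆○○
◇··○◇
○●○○·

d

●■■○○
●○·○○
··◆○○
··○◇○
●○○·●

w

○●○·●
●■■○○
●○◆○○
··○○○
··○◇○

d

●○·●○
■■○○○
○·◆○○
·○○○○
·○◇○○

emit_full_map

○···○░░░
○●○●○·●○
○●●■■○○○
·●●○·◆○○
■···○○○○
·◇··○◇○○
○○●○○·●░

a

○●○·●
●■■○○
●○◆○○
··○○○
··○◇○

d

●○·●○
■■○○○
○·◆○○
·○○○○
·○◇○○

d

○·●○○
■○○○◇
·○◆○◇
○○○○○
○◇○○·

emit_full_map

○···○░░░░
○●○●○·●○○
○●●■■○○○◇
·●●○·○◆○◇
■···○○○○○
·◇··○◇○○·
○○●○○·●░░


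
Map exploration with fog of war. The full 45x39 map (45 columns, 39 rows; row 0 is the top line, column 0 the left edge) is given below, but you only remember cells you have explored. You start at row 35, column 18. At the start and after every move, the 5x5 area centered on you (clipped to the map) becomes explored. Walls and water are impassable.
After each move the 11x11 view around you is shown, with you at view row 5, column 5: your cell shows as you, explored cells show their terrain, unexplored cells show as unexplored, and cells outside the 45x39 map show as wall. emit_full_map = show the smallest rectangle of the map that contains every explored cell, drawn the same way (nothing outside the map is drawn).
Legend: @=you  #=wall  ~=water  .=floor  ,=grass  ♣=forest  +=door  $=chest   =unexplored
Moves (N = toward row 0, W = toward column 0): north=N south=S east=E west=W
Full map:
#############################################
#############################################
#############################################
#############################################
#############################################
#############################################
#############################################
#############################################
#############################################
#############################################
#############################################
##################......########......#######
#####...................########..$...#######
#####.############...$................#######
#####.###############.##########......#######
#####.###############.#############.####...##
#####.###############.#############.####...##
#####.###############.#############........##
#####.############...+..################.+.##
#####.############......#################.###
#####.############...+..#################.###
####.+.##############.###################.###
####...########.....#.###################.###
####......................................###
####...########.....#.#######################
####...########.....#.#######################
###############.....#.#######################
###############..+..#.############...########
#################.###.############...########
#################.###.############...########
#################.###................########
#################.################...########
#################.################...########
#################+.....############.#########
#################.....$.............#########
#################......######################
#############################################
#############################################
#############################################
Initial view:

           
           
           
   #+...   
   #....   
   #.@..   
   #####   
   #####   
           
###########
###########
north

           
           
           
   #.###   
   #+...   
   #.@..   
   #....   
   #####   
   #####   
           
###########

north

           
           
           
   #.###   
   #.###   
   #+@..   
   #....   
   #....   
   #####   
   #####   
           

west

           
           
           
   ##.###  
   ##.###  
   ##@...  
   ##....  
   ##....  
    #####  
    #####  
           

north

           
           
           
   ##.##   
   ##.###  
   ##@###  
   ##+...  
   ##....  
   ##....  
    #####  
    #####  

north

           
           
           
   ##.##   
   ##.##   
   ##@###  
   ##.###  
   ##+...  
   ##....  
   ##....  
    #####  

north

           
           
           
   ##.##   
   ##.##   
   ##@##   
   ##.###  
   ##.###  
   ##+...  
   ##....  
   ##....  

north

           
           
           
   ..+..   
   ##.##   
   ##@##   
   ##.##   
   ##.###  
   ##.###  
   ##+...  
   ##....  

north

           
           
           
   .....   
   ..+..   
   ##@##   
   ##.##   
   ##.##   
   ##.###  
   ##.###  
   ##+...  

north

           
           
           
   .....   
   .....   
   ..@..   
   ##.##   
   ##.##   
   ##.##   
   ##.###  
   ##.###  

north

           
           
           
   .....   
   .....   
   ..@..   
   ..+..   
   ##.##   
   ##.##   
   ##.##   
   ##.###  

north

           
           
           
   .....   
   .....   
   ..@..   
   .....   
   ..+..   
   ##.##   
   ##.##   
   ##.##   

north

           
           
           
   .....   
   .....   
   ..@..   
   .....   
   .....   
   ..+..   
   ##.##   
   ##.##   

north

           
           
           
   #####   
   .....   
   ..@..   
   .....   
   .....   
   .....   
   ..+..   
   ##.##   

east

           
           
           
  ######   
  .....#   
  ...@..   
  .....#   
  .....#   
  .....    
  ..+..    
  ##.##    

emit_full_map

######
.....#
...@..
.....#
.....#
..... 
..+.. 
##.## 
##.## 
##.## 
##.###
##.###
##+...
##....
##....
 #####
 #####

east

           
           
           
 ######.   
 .....#.   
 ....@..   
 .....#.   
 .....#.   
 .....     
 ..+..     
 ##.##     

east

           
           
           
######.#   
.....#.#   
.....@..   
.....#.#   
.....#.#   
.....      
..+..      
##.##      

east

           
           
           
#####.##   
....#.##   
.....@..   
....#.##   
....#.##   
....       
.+..       
#.##       

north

           
           
           
   ..+..   
#####.##   
....#@##   
........   
....#.##   
....#.##   
....       
.+..       

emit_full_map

    ..+..
######.##
.....#@##
.........
.....#.##
.....#.##
.....    
..+..    
##.##    
##.##    
##.##    
##.###   
##.###   
##+...   
##....   
##....   
 #####   
 #####   

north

           
           
           
   .....   
   ..+..   
#####@##   
....#.##   
........   
....#.##   
....#.##   
....       

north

           
           
           
   ..+..   
   .....   
   ..@..   
#####.##   
....#.##   
........   
....#.##   
....#.##   

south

           
           
   ..+..   
   .....   
   ..+..   
#####@##   
....#.##   
........   
....#.##   
....#.##   
....       

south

           
   ..+..   
   .....   
   ..+..   
#####.##   
....#@##   
........   
....#.##   
....#.##   
....       
.+..       

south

   ..+..   
   .....   
   ..+..   
#####.##   
....#.##   
.....@..   
....#.##   
....#.##   
....       
.+..       
#.##       

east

  ..+..    
  .....    
  ..+..    
####.###   
...#.###   
.....@..   
...#.###   
...#.###   
...        
+..        
.##        

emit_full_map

    ..+.. 
    ..... 
    ..+.. 
######.###
.....#.###
.......@..
.....#.###
.....#.###
.....     
..+..     
##.##     
##.##     
##.##     
##.###    
##.###    
##+...    
##....    
##....    
 #####    
 #####    


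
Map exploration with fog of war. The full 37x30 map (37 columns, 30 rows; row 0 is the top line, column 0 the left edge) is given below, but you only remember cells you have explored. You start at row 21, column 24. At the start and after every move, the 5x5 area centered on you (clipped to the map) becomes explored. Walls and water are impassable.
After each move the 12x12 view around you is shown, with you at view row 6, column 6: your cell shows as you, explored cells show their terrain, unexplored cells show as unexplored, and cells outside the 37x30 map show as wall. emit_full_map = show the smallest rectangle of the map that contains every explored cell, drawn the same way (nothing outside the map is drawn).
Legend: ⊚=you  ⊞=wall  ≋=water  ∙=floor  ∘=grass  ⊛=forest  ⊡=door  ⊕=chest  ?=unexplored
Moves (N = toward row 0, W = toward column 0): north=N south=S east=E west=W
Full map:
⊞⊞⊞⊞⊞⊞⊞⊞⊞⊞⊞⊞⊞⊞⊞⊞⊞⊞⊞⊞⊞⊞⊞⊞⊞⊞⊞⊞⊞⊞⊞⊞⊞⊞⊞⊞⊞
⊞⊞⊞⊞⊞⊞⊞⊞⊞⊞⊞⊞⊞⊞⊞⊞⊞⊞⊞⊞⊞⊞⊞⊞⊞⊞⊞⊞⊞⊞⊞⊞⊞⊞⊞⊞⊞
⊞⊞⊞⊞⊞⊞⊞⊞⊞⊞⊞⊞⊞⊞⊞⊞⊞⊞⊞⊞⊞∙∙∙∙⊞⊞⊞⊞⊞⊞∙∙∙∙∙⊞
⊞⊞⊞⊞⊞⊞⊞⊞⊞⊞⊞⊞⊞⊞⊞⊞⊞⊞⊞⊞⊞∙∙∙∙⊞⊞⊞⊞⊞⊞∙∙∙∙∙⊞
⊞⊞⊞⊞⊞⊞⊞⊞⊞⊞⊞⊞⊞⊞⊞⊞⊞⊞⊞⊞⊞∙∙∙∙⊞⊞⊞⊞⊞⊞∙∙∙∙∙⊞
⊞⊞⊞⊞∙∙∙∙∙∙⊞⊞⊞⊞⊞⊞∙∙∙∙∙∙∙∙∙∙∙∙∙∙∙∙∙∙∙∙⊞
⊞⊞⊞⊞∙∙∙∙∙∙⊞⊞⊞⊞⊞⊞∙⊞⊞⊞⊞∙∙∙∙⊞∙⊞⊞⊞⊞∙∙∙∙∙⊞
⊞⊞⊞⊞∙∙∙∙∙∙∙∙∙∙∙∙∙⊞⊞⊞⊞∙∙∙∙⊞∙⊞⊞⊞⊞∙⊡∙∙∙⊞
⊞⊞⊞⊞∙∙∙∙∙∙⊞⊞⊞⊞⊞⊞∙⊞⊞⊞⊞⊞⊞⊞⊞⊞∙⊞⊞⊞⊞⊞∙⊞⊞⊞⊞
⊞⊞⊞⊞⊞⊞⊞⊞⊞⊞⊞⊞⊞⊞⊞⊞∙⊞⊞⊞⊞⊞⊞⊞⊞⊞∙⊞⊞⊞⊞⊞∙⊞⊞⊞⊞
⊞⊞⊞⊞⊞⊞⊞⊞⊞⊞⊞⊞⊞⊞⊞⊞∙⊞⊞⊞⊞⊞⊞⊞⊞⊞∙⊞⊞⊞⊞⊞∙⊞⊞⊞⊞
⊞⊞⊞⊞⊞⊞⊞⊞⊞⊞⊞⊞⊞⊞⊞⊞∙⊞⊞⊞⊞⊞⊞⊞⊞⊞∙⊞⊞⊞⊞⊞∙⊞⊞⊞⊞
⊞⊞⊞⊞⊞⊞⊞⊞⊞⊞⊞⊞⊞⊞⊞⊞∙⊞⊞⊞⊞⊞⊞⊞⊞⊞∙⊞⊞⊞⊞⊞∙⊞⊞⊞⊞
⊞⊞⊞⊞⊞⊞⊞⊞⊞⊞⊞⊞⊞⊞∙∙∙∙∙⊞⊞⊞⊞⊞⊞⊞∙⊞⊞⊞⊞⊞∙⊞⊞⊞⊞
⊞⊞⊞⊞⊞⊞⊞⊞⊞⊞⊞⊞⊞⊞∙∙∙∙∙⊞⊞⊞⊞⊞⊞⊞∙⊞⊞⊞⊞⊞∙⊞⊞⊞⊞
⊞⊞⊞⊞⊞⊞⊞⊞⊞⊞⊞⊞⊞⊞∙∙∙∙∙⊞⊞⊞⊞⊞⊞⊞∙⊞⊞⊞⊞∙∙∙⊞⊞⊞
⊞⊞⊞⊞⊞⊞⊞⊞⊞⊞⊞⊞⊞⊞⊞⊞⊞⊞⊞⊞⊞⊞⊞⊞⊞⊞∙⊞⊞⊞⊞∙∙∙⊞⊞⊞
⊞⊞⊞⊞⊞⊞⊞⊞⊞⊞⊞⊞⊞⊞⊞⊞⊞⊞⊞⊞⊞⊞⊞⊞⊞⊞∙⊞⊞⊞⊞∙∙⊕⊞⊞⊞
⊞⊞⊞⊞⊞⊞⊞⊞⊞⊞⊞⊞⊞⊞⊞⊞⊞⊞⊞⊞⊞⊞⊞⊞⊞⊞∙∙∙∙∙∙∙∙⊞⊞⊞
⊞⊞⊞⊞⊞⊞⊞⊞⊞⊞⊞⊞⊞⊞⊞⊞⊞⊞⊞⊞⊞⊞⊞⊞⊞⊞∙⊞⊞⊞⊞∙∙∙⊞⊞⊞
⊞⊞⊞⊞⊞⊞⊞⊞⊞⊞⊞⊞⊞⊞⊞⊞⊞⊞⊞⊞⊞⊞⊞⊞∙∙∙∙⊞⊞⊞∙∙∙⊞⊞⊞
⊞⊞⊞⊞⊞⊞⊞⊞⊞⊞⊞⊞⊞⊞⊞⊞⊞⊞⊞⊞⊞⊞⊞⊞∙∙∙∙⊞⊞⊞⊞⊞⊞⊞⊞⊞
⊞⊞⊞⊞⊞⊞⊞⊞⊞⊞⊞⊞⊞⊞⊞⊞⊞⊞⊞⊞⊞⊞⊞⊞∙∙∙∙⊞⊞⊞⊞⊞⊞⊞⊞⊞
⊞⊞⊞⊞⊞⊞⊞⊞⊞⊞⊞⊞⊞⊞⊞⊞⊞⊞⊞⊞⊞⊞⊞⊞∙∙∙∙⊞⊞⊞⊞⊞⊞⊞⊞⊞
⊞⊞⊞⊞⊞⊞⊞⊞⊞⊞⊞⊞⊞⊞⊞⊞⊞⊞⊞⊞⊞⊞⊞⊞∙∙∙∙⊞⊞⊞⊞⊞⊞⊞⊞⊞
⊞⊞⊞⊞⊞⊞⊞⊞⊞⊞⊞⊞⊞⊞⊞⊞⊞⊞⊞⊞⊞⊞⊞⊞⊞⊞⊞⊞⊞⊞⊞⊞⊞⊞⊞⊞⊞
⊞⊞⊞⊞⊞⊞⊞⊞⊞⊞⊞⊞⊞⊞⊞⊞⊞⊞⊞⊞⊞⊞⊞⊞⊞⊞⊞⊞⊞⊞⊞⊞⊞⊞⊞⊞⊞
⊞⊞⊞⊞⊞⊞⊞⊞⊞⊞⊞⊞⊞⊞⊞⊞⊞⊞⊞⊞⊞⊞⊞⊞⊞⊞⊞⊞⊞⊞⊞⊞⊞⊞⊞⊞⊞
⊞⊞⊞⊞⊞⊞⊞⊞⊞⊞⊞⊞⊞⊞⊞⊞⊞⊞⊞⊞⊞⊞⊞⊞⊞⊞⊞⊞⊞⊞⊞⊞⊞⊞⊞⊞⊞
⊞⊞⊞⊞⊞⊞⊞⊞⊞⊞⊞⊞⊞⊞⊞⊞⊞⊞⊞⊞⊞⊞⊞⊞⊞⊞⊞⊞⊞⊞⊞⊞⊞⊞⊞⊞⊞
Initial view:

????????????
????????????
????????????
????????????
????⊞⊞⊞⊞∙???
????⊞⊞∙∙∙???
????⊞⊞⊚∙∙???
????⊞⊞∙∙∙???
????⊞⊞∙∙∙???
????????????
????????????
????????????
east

????????????
????????????
????????????
????????????
???⊞⊞⊞⊞∙⊞???
???⊞⊞∙∙∙∙???
???⊞⊞∙⊚∙∙???
???⊞⊞∙∙∙∙???
???⊞⊞∙∙∙∙???
????????????
????????????
????????????

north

????????????
????????????
????????????
????????????
????⊞⊞⊞∙∙???
???⊞⊞⊞⊞∙⊞???
???⊞⊞∙⊚∙∙???
???⊞⊞∙∙∙∙???
???⊞⊞∙∙∙∙???
???⊞⊞∙∙∙∙???
????????????
????????????

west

????????????
????????????
????????????
????????????
????⊞⊞⊞⊞∙∙??
????⊞⊞⊞⊞∙⊞??
????⊞⊞⊚∙∙∙??
????⊞⊞∙∙∙∙??
????⊞⊞∙∙∙∙??
????⊞⊞∙∙∙∙??
????????????
????????????

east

????????????
????????????
????????????
????????????
???⊞⊞⊞⊞∙∙???
???⊞⊞⊞⊞∙⊞???
???⊞⊞∙⊚∙∙???
???⊞⊞∙∙∙∙???
???⊞⊞∙∙∙∙???
???⊞⊞∙∙∙∙???
????????????
????????????

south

????????????
????????????
????????????
???⊞⊞⊞⊞∙∙???
???⊞⊞⊞⊞∙⊞???
???⊞⊞∙∙∙∙???
???⊞⊞∙⊚∙∙???
???⊞⊞∙∙∙∙???
???⊞⊞∙∙∙∙???
????????????
????????????
????????????

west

????????????
????????????
????????????
????⊞⊞⊞⊞∙∙??
????⊞⊞⊞⊞∙⊞??
????⊞⊞∙∙∙∙??
????⊞⊞⊚∙∙∙??
????⊞⊞∙∙∙∙??
????⊞⊞∙∙∙∙??
????????????
????????????
????????????

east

????????????
????????????
????????????
???⊞⊞⊞⊞∙∙???
???⊞⊞⊞⊞∙⊞???
???⊞⊞∙∙∙∙???
???⊞⊞∙⊚∙∙???
???⊞⊞∙∙∙∙???
???⊞⊞∙∙∙∙???
????????????
????????????
????????????

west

????????????
????????????
????????????
????⊞⊞⊞⊞∙∙??
????⊞⊞⊞⊞∙⊞??
????⊞⊞∙∙∙∙??
????⊞⊞⊚∙∙∙??
????⊞⊞∙∙∙∙??
????⊞⊞∙∙∙∙??
????????????
????????????
????????????

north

????????????
????????????
????????????
????????????
????⊞⊞⊞⊞∙∙??
????⊞⊞⊞⊞∙⊞??
????⊞⊞⊚∙∙∙??
????⊞⊞∙∙∙∙??
????⊞⊞∙∙∙∙??
????⊞⊞∙∙∙∙??
????????????
????????????

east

????????????
????????????
????????????
????????????
???⊞⊞⊞⊞∙∙???
???⊞⊞⊞⊞∙⊞???
???⊞⊞∙⊚∙∙???
???⊞⊞∙∙∙∙???
???⊞⊞∙∙∙∙???
???⊞⊞∙∙∙∙???
????????????
????????????


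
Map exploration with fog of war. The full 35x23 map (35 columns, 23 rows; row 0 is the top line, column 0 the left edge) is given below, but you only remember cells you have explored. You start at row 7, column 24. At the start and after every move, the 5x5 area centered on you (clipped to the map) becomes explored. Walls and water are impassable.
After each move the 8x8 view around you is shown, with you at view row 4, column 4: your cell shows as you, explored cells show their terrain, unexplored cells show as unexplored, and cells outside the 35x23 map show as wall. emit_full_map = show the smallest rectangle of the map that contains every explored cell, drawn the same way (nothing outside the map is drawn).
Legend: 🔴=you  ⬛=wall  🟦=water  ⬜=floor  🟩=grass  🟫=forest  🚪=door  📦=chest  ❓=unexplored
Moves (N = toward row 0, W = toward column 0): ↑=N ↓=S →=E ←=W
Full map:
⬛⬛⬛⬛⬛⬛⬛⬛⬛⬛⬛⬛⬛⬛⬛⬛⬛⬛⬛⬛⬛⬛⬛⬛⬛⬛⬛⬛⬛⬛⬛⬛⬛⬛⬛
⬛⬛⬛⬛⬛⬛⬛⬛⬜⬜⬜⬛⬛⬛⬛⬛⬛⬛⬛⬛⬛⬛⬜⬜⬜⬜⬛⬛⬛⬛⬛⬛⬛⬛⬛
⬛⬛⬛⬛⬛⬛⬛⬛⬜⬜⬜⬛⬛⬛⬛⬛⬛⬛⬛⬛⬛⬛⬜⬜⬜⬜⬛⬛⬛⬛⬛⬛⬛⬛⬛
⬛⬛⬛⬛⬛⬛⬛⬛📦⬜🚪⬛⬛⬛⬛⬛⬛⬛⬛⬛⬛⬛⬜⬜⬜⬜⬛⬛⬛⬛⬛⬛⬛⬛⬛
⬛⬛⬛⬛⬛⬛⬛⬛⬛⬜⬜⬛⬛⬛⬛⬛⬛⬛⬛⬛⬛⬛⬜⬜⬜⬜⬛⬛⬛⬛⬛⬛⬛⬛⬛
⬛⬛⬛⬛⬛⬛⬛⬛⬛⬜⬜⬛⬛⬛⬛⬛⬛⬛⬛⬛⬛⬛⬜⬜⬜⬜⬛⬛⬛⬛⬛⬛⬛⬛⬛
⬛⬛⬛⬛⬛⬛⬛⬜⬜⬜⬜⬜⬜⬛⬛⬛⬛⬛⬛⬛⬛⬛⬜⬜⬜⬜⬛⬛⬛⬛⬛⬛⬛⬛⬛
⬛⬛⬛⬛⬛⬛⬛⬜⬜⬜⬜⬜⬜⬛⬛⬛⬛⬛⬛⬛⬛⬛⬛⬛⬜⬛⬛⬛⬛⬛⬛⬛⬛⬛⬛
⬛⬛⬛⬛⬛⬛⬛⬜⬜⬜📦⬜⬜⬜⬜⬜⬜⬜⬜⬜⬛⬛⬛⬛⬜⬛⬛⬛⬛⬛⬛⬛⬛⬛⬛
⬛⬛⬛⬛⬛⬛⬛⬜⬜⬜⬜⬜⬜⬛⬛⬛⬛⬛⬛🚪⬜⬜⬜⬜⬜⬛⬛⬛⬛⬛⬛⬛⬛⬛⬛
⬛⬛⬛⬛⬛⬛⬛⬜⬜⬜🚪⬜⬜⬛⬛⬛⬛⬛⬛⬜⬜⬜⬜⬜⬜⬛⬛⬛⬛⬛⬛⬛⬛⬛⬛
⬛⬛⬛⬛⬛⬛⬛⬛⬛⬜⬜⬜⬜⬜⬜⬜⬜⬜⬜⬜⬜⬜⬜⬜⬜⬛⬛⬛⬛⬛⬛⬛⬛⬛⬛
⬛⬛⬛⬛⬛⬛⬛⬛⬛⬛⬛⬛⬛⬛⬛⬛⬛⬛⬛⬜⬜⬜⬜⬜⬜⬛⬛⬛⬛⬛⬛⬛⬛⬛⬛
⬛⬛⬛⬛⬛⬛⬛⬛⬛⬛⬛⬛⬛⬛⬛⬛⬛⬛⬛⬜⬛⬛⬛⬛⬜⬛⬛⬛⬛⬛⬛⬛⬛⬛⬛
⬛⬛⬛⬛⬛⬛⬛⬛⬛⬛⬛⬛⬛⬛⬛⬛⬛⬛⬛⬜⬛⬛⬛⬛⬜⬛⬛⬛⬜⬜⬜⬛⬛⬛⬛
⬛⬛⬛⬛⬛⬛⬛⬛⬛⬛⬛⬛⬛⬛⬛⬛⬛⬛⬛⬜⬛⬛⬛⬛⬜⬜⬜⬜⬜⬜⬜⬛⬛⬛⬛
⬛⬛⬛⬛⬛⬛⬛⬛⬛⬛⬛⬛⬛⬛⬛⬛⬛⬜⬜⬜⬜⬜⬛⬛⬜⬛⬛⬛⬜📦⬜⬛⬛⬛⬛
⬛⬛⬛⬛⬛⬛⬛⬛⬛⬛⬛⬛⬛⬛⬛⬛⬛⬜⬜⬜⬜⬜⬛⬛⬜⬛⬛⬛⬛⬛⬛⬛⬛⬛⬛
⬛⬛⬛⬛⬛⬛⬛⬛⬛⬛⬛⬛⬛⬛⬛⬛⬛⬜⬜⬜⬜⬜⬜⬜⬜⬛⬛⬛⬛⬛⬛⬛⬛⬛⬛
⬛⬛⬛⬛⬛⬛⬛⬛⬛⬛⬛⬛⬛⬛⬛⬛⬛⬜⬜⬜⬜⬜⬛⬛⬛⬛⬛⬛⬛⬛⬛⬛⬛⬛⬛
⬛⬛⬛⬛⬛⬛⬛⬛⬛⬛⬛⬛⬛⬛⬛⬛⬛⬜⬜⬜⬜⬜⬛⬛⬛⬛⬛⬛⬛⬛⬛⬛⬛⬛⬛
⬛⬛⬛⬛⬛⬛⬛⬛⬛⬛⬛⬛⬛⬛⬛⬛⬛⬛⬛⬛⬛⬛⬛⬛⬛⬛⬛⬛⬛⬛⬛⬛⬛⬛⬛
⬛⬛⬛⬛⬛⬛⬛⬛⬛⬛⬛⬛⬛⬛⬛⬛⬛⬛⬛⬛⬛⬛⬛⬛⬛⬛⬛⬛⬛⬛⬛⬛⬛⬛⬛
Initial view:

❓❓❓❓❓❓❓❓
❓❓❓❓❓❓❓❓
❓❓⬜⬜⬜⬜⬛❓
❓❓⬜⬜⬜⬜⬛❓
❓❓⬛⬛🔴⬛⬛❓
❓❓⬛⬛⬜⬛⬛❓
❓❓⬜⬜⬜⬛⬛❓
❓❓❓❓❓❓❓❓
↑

❓❓❓❓❓❓❓❓
❓❓❓❓❓❓❓❓
❓❓⬜⬜⬜⬜⬛❓
❓❓⬜⬜⬜⬜⬛❓
❓❓⬜⬜🔴⬜⬛❓
❓❓⬛⬛⬜⬛⬛❓
❓❓⬛⬛⬜⬛⬛❓
❓❓⬜⬜⬜⬛⬛❓

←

❓❓❓❓❓❓❓❓
❓❓❓❓❓❓❓❓
❓❓⬛⬜⬜⬜⬜⬛
❓❓⬛⬜⬜⬜⬜⬛
❓❓⬛⬜🔴⬜⬜⬛
❓❓⬛⬛⬛⬜⬛⬛
❓❓⬛⬛⬛⬜⬛⬛
❓❓❓⬜⬜⬜⬛⬛

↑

❓❓❓❓❓❓❓❓
❓❓❓❓❓❓❓❓
❓❓⬛⬜⬜⬜⬜❓
❓❓⬛⬜⬜⬜⬜⬛
❓❓⬛⬜🔴⬜⬜⬛
❓❓⬛⬜⬜⬜⬜⬛
❓❓⬛⬛⬛⬜⬛⬛
❓❓⬛⬛⬛⬜⬛⬛

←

❓❓❓❓❓❓❓❓
❓❓❓❓❓❓❓❓
❓❓⬛⬛⬜⬜⬜⬜
❓❓⬛⬛⬜⬜⬜⬜
❓❓⬛⬛🔴⬜⬜⬜
❓❓⬛⬛⬜⬜⬜⬜
❓❓⬛⬛⬛⬛⬜⬛
❓❓❓⬛⬛⬛⬜⬛

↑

❓❓❓❓❓❓❓❓
❓❓❓❓❓❓❓❓
❓❓⬛⬛⬜⬜⬜❓
❓❓⬛⬛⬜⬜⬜⬜
❓❓⬛⬛🔴⬜⬜⬜
❓❓⬛⬛⬜⬜⬜⬜
❓❓⬛⬛⬜⬜⬜⬜
❓❓⬛⬛⬛⬛⬜⬛

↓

❓❓❓❓❓❓❓❓
❓❓⬛⬛⬜⬜⬜❓
❓❓⬛⬛⬜⬜⬜⬜
❓❓⬛⬛⬜⬜⬜⬜
❓❓⬛⬛🔴⬜⬜⬜
❓❓⬛⬛⬜⬜⬜⬜
❓❓⬛⬛⬛⬛⬜⬛
❓❓❓⬛⬛⬛⬜⬛

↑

❓❓❓❓❓❓❓❓
❓❓❓❓❓❓❓❓
❓❓⬛⬛⬜⬜⬜❓
❓❓⬛⬛⬜⬜⬜⬜
❓❓⬛⬛🔴⬜⬜⬜
❓❓⬛⬛⬜⬜⬜⬜
❓❓⬛⬛⬜⬜⬜⬜
❓❓⬛⬛⬛⬛⬜⬛

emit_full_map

⬛⬛⬜⬜⬜❓❓
⬛⬛⬜⬜⬜⬜❓
⬛⬛🔴⬜⬜⬜⬛
⬛⬛⬜⬜⬜⬜⬛
⬛⬛⬜⬜⬜⬜⬛
⬛⬛⬛⬛⬜⬛⬛
❓⬛⬛⬛⬜⬛⬛
❓❓⬜⬜⬜⬛⬛

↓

❓❓❓❓❓❓❓❓
❓❓⬛⬛⬜⬜⬜❓
❓❓⬛⬛⬜⬜⬜⬜
❓❓⬛⬛⬜⬜⬜⬜
❓❓⬛⬛🔴⬜⬜⬜
❓❓⬛⬛⬜⬜⬜⬜
❓❓⬛⬛⬛⬛⬜⬛
❓❓❓⬛⬛⬛⬜⬛


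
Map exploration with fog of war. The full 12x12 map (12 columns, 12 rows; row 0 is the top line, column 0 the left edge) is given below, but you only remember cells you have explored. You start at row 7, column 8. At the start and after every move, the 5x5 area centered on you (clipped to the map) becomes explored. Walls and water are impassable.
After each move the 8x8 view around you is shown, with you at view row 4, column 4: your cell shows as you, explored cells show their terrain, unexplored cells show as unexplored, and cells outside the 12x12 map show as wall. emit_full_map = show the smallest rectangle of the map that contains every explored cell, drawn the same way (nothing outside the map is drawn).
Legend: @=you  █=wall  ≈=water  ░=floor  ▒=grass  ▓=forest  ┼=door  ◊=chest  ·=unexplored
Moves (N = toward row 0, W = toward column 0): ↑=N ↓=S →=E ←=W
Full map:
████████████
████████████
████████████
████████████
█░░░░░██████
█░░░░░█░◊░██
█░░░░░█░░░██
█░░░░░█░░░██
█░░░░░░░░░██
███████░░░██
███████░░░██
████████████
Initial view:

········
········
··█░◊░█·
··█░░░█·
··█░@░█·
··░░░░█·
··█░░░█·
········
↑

········
········
··█████·
··█░◊░█·
··█░@░█·
··█░░░█·
··░░░░█·
··█░░░█·

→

·······█
·······█
·███████
·█░◊░███
·█░░@███
·█░░░███
·░░░░███
·█░░░█·█

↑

·······█
·······█
··██████
·███████
·█░◊@███
·█░░░███
·█░░░███
·░░░░███

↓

·······█
··██████
·███████
·█░◊░███
·█░░@███
·█░░░███
·░░░░███
·█░░░█·█

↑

·······█
·······█
··██████
·███████
·█░◊@███
·█░░░███
·█░░░███
·░░░░███

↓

·······█
··██████
·███████
·█░◊░███
·█░░@███
·█░░░███
·░░░░███
·█░░░█·█


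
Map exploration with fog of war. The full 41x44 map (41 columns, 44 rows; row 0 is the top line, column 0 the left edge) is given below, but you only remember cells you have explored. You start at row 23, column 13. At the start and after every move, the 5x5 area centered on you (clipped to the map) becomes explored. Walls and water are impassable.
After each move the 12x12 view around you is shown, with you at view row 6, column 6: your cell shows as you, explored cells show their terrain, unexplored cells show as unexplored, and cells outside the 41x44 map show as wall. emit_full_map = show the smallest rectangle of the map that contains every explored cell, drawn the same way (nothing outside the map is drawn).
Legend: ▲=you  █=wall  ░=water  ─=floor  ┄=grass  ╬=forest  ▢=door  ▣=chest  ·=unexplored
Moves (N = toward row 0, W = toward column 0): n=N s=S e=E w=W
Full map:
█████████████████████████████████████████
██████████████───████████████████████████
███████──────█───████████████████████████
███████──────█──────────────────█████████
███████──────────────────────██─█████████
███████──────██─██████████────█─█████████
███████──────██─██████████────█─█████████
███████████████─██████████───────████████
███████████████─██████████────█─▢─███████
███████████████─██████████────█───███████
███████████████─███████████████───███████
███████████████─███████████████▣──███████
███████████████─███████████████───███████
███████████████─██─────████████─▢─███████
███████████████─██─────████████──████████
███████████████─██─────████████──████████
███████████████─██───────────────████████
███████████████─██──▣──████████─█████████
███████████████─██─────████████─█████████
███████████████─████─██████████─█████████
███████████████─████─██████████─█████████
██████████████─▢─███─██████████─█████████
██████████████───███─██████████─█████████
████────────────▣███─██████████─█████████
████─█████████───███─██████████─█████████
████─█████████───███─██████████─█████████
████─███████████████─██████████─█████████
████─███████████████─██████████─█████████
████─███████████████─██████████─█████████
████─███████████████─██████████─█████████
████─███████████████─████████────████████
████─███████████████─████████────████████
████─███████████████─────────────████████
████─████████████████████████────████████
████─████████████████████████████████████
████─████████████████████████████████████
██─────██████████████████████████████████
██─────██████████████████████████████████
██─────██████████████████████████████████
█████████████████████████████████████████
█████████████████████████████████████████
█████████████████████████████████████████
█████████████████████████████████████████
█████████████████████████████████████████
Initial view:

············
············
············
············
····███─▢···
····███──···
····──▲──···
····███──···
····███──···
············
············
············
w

············
············
············
············
····████─▢··
····████──··
····──▲───··
····████──··
····████──··
············
············
············

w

············
············
············
············
····█████─▢·
····█████──·
····──▲────·
····█████──·
····█████──·
············
············
············

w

············
············
············
············
····██████─▢
····██████──
····──▲─────
····██████──
····██████──
············
············
············

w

············
············
············
············
····███████─
····███████─
····──▲─────
····███████─
····███████─
············
············
············

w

············
············
············
············
····████████
····████████
····──▲─────
····████████
····████████
············
············
············

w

············
············
············
············
····████████
····████████
····──▲─────
····████████
····████████
············
············
············

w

············
············
············
············
····████████
····████████
····──▲─────
····─███████
····─███████
············
············
············

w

█···········
█···········
█···········
█···········
█···████████
█···████████
█···█─▲─────
█···█─██████
█···█─██████
█···········
█···········
█···········

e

············
············
············
············
···█████████
···█████████
···█──▲─────
···█─███████
···█─███████
············
············
············

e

············
············
············
············
··██████████
··██████████
··█───▲─────
··█─████████
··█─████████
············
············
············

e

············
············
············
············
·███████████
·███████████
·█────▲─────
·█─█████████
·█─█████████
············
············
············

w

············
············
············
············
··██████████
··██████████
··█───▲─────
··█─████████
··█─████████
············
············
············

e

············
············
············
············
·███████████
·███████████
·█────▲─────
·█─█████████
·█─█████████
············
············
············

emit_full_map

███████████─▢
███████████──
█────▲───────
█─█████████──
█─█████████──

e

············
············
············
············
███████████─
███████████─
█─────▲─────
█─█████████─
█─█████████─
············
············
············

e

············
············
············
············
██████████─▢
██████████──
──────▲─────
─█████████──
─█████████──
············
············
············

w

············
············
············
············
███████████─
███████████─
█─────▲─────
█─█████████─
█─█████████─
············
············
············

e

············
············
············
············
██████████─▢
██████████──
──────▲─────
─█████████──
─█████████──
············
············
············

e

············
············
············
············
█████████─▢·
█████████──·
──────▲────·
█████████──·
█████████──·
············
············
············

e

············
············
············
············
████████─▢··
████████──··
──────▲───··
████████──··
████████──··
············
············
············

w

············
············
············
············
█████████─▢·
█████████──·
──────▲────·
█████████──·
█████████──·
············
············
············
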